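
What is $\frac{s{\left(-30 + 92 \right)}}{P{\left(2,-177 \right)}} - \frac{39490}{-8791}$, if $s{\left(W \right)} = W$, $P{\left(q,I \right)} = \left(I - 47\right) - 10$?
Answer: $\frac{4347809}{1028547} \approx 4.2271$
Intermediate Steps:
$P{\left(q,I \right)} = -57 + I$ ($P{\left(q,I \right)} = \left(-47 + I\right) - 10 = -57 + I$)
$\frac{s{\left(-30 + 92 \right)}}{P{\left(2,-177 \right)}} - \frac{39490}{-8791} = \frac{-30 + 92}{-57 - 177} - \frac{39490}{-8791} = \frac{62}{-234} - - \frac{39490}{8791} = 62 \left(- \frac{1}{234}\right) + \frac{39490}{8791} = - \frac{31}{117} + \frac{39490}{8791} = \frac{4347809}{1028547}$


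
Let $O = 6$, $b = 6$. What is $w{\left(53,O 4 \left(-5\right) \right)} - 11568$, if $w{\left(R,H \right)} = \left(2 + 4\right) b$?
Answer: $-11532$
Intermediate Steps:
$w{\left(R,H \right)} = 36$ ($w{\left(R,H \right)} = \left(2 + 4\right) 6 = 6 \cdot 6 = 36$)
$w{\left(53,O 4 \left(-5\right) \right)} - 11568 = 36 - 11568 = -11532$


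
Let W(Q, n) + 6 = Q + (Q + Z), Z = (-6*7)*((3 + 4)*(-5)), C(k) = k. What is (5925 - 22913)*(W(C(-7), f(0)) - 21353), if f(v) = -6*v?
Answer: 338112164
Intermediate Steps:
Z = 1470 (Z = -294*(-5) = -42*(-35) = 1470)
W(Q, n) = 1464 + 2*Q (W(Q, n) = -6 + (Q + (Q + 1470)) = -6 + (Q + (1470 + Q)) = -6 + (1470 + 2*Q) = 1464 + 2*Q)
(5925 - 22913)*(W(C(-7), f(0)) - 21353) = (5925 - 22913)*((1464 + 2*(-7)) - 21353) = -16988*((1464 - 14) - 21353) = -16988*(1450 - 21353) = -16988*(-19903) = 338112164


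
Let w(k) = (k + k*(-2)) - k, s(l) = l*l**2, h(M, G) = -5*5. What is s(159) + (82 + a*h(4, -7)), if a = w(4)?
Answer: 4019961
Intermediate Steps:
h(M, G) = -25
s(l) = l**3
w(k) = -2*k (w(k) = (k - 2*k) - k = -k - k = -2*k)
a = -8 (a = -2*4 = -8)
s(159) + (82 + a*h(4, -7)) = 159**3 + (82 - 8*(-25)) = 4019679 + (82 + 200) = 4019679 + 282 = 4019961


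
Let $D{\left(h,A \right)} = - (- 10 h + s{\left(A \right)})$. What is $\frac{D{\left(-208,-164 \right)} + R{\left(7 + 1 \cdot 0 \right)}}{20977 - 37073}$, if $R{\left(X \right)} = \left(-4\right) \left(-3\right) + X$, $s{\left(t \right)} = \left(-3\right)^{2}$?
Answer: $\frac{1035}{8048} \approx 0.1286$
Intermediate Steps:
$s{\left(t \right)} = 9$
$R{\left(X \right)} = 12 + X$
$D{\left(h,A \right)} = -9 + 10 h$ ($D{\left(h,A \right)} = - (- 10 h + 9) = - (9 - 10 h) = -9 + 10 h$)
$\frac{D{\left(-208,-164 \right)} + R{\left(7 + 1 \cdot 0 \right)}}{20977 - 37073} = \frac{\left(-9 + 10 \left(-208\right)\right) + \left(12 + \left(7 + 1 \cdot 0\right)\right)}{20977 - 37073} = \frac{\left(-9 - 2080\right) + \left(12 + \left(7 + 0\right)\right)}{-16096} = \left(-2089 + \left(12 + 7\right)\right) \left(- \frac{1}{16096}\right) = \left(-2089 + 19\right) \left(- \frac{1}{16096}\right) = \left(-2070\right) \left(- \frac{1}{16096}\right) = \frac{1035}{8048}$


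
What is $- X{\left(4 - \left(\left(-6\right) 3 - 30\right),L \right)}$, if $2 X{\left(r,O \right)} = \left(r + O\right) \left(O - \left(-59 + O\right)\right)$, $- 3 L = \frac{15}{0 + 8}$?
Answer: $- \frac{24249}{16} \approx -1515.6$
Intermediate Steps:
$L = - \frac{5}{8}$ ($L = - \frac{15 \frac{1}{0 + 8}}{3} = - \frac{15 \cdot \frac{1}{8}}{3} = \left(- \frac{1}{3}\right) \frac{15}{8} = - \frac{5}{8} \approx -0.625$)
$X{\left(r,O \right)} = \frac{59 O}{2} + \frac{59 r}{2}$ ($X{\left(r,O \right)} = \frac{\left(r + O\right) \left(O - \left(-59 + O\right)\right)}{2} = \frac{\left(O + r\right) 59}{2} = \frac{59 O + 59 r}{2} = \frac{59 O}{2} + \frac{59 r}{2}$)
$- X{\left(4 - \left(\left(-6\right) 3 - 30\right),L \right)} = - (\frac{59}{2} \left(- \frac{5}{8}\right) + \frac{59 \left(4 - \left(\left(-6\right) 3 - 30\right)\right)}{2}) = - (- \frac{295}{16} + \frac{59 \left(4 - \left(-18 - 30\right)\right)}{2}) = - (- \frac{295}{16} + \frac{59 \left(4 - -48\right)}{2}) = - (- \frac{295}{16} + \frac{59 \left(4 + 48\right)}{2}) = - (- \frac{295}{16} + \frac{59}{2} \cdot 52) = - (- \frac{295}{16} + 1534) = \left(-1\right) \frac{24249}{16} = - \frac{24249}{16}$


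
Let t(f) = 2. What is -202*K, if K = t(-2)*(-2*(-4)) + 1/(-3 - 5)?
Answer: -12827/4 ≈ -3206.8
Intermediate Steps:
K = 127/8 (K = 2*(-2*(-4)) + 1/(-3 - 5) = 2*8 + 1/(-8) = 16 - ⅛ = 127/8 ≈ 15.875)
-202*K = -202*127/8 = -12827/4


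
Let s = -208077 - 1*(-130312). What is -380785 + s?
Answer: -458550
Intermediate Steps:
s = -77765 (s = -208077 + 130312 = -77765)
-380785 + s = -380785 - 77765 = -458550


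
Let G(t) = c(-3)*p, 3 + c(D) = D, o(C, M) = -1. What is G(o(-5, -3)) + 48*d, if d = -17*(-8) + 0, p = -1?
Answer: 6534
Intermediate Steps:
c(D) = -3 + D
G(t) = 6 (G(t) = (-3 - 3)*(-1) = -6*(-1) = 6)
d = 136 (d = 136 + 0 = 136)
G(o(-5, -3)) + 48*d = 6 + 48*136 = 6 + 6528 = 6534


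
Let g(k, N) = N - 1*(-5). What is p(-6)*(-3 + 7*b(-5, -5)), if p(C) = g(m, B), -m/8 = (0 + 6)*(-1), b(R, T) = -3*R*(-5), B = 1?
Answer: -3168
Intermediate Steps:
b(R, T) = 15*R
m = 48 (m = -8*(0 + 6)*(-1) = -48*(-1) = -8*(-6) = 48)
g(k, N) = 5 + N (g(k, N) = N + 5 = 5 + N)
p(C) = 6 (p(C) = 5 + 1 = 6)
p(-6)*(-3 + 7*b(-5, -5)) = 6*(-3 + 7*(15*(-5))) = 6*(-3 + 7*(-75)) = 6*(-3 - 525) = 6*(-528) = -3168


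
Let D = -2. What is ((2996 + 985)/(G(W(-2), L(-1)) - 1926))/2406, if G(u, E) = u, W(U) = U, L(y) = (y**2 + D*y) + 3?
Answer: -1327/1546256 ≈ -0.00085820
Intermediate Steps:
L(y) = 3 + y**2 - 2*y (L(y) = (y**2 - 2*y) + 3 = 3 + y**2 - 2*y)
((2996 + 985)/(G(W(-2), L(-1)) - 1926))/2406 = ((2996 + 985)/(-2 - 1926))/2406 = (3981/(-1928))*(1/2406) = (3981*(-1/1928))*(1/2406) = -3981/1928*1/2406 = -1327/1546256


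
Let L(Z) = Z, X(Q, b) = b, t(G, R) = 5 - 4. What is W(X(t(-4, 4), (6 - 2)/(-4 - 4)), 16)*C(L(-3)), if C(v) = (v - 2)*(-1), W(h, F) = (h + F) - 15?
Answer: 5/2 ≈ 2.5000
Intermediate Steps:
t(G, R) = 1
W(h, F) = -15 + F + h (W(h, F) = (F + h) - 15 = -15 + F + h)
C(v) = 2 - v (C(v) = (-2 + v)*(-1) = 2 - v)
W(X(t(-4, 4), (6 - 2)/(-4 - 4)), 16)*C(L(-3)) = (-15 + 16 + (6 - 2)/(-4 - 4))*(2 - 1*(-3)) = (-15 + 16 + 4/(-8))*(2 + 3) = (-15 + 16 + 4*(-⅛))*5 = (-15 + 16 - ½)*5 = (½)*5 = 5/2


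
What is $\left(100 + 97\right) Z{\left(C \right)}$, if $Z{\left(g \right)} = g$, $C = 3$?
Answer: $591$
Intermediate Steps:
$\left(100 + 97\right) Z{\left(C \right)} = \left(100 + 97\right) 3 = 197 \cdot 3 = 591$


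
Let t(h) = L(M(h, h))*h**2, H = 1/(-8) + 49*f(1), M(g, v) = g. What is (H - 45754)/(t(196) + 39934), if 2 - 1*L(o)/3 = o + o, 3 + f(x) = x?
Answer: 366817/359254288 ≈ 0.0010211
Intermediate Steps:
f(x) = -3 + x
H = -785/8 (H = 1/(-8) + 49*(-3 + 1) = -1/8 + 49*(-2) = -1/8 - 98 = -785/8 ≈ -98.125)
L(o) = 6 - 6*o (L(o) = 6 - 3*(o + o) = 6 - 6*o)
t(h) = h**2*(6 - 6*h) (t(h) = (6 - 6*h)*h**2 = h**2*(6 - 6*h))
(H - 45754)/(t(196) + 39934) = (-785/8 - 45754)/(6*196**2*(1 - 1*196) + 39934) = -366817/(8*(6*38416*(1 - 196) + 39934)) = -366817/(8*(6*38416*(-195) + 39934)) = -366817/(8*(-44946720 + 39934)) = -366817/8/(-44906786) = -366817/8*(-1/44906786) = 366817/359254288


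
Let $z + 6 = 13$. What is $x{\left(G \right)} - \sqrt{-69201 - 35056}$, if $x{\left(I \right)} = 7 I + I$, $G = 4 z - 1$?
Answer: $216 - i \sqrt{104257} \approx 216.0 - 322.89 i$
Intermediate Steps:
$z = 7$ ($z = -6 + 13 = 7$)
$G = 27$ ($G = 4 \cdot 7 - 1 = 28 - 1 = 27$)
$x{\left(I \right)} = 8 I$
$x{\left(G \right)} - \sqrt{-69201 - 35056} = 8 \cdot 27 - \sqrt{-69201 - 35056} = 216 - \sqrt{-104257} = 216 - i \sqrt{104257}$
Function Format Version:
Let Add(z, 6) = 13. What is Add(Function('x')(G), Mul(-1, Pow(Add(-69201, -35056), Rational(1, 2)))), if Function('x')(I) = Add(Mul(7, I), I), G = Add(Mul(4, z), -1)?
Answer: Add(216, Mul(-1, I, Pow(104257, Rational(1, 2)))) ≈ Add(216.00, Mul(-322.89, I))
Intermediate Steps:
z = 7 (z = Add(-6, 13) = 7)
G = 27 (G = Add(Mul(4, 7), -1) = Add(28, -1) = 27)
Function('x')(I) = Mul(8, I)
Add(Function('x')(G), Mul(-1, Pow(Add(-69201, -35056), Rational(1, 2)))) = Add(Mul(8, 27), Mul(-1, Pow(Add(-69201, -35056), Rational(1, 2)))) = Add(216, Mul(-1, Pow(-104257, Rational(1, 2)))) = Add(216, Mul(-1, Mul(I, Pow(104257, Rational(1, 2))))) = Add(216, Mul(-1, I, Pow(104257, Rational(1, 2))))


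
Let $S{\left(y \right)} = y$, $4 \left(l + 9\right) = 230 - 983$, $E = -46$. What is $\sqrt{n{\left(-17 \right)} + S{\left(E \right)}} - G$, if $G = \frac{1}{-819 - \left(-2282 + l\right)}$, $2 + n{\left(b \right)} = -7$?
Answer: $- \frac{4}{6641} + i \sqrt{55} \approx -0.00060232 + 7.4162 i$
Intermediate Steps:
$n{\left(b \right)} = -9$ ($n{\left(b \right)} = -2 - 7 = -9$)
$l = - \frac{789}{4}$ ($l = -9 + \frac{230 - 983}{4} = -9 + \frac{1}{4} \left(-753\right) = -9 - \frac{753}{4} = - \frac{789}{4} \approx -197.25$)
$G = \frac{4}{6641}$ ($G = \frac{1}{-819 + \left(2282 - - \frac{789}{4}\right)} = \frac{1}{-819 + \left(2282 + \frac{789}{4}\right)} = \frac{1}{-819 + \frac{9917}{4}} = \frac{1}{\frac{6641}{4}} = \frac{4}{6641} \approx 0.00060232$)
$\sqrt{n{\left(-17 \right)} + S{\left(E \right)}} - G = \sqrt{-9 - 46} - \frac{4}{6641} = \sqrt{-55} - \frac{4}{6641} = i \sqrt{55} - \frac{4}{6641} = - \frac{4}{6641} + i \sqrt{55}$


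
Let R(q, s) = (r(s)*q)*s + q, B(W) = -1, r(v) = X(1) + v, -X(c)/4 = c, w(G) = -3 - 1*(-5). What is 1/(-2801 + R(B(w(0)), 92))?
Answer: -1/10898 ≈ -9.1760e-5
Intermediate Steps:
w(G) = 2 (w(G) = -3 + 5 = 2)
X(c) = -4*c
r(v) = -4 + v (r(v) = -4*1 + v = -4 + v)
R(q, s) = q + q*s*(-4 + s) (R(q, s) = ((-4 + s)*q)*s + q = (q*(-4 + s))*s + q = q*s*(-4 + s) + q = q + q*s*(-4 + s))
1/(-2801 + R(B(w(0)), 92)) = 1/(-2801 - (1 + 92*(-4 + 92))) = 1/(-2801 - (1 + 92*88)) = 1/(-2801 - (1 + 8096)) = 1/(-2801 - 1*8097) = 1/(-2801 - 8097) = 1/(-10898) = -1/10898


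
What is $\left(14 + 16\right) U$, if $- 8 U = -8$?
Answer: $30$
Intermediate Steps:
$U = 1$ ($U = \left(- \frac{1}{8}\right) \left(-8\right) = 1$)
$\left(14 + 16\right) U = \left(14 + 16\right) 1 = 30 \cdot 1 = 30$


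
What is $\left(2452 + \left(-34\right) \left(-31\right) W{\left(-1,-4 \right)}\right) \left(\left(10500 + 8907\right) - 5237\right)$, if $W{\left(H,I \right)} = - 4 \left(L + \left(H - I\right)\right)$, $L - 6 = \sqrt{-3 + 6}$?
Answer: $-502921640 - 59740720 \sqrt{3} \approx -6.064 \cdot 10^{8}$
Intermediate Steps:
$L = 6 + \sqrt{3}$ ($L = 6 + \sqrt{-3 + 6} = 6 + \sqrt{3} \approx 7.732$)
$W{\left(H,I \right)} = -24 - 4 H - 4 \sqrt{3} + 4 I$ ($W{\left(H,I \right)} = - 4 \left(\left(6 + \sqrt{3}\right) + \left(H - I\right)\right) = - 4 \left(6 + H + \sqrt{3} - I\right) = -24 - 4 H - 4 \sqrt{3} + 4 I$)
$\left(2452 + \left(-34\right) \left(-31\right) W{\left(-1,-4 \right)}\right) \left(\left(10500 + 8907\right) - 5237\right) = \left(2452 + \left(-34\right) \left(-31\right) \left(-24 - -4 - 4 \sqrt{3} + 4 \left(-4\right)\right)\right) \left(\left(10500 + 8907\right) - 5237\right) = \left(2452 + 1054 \left(-24 + 4 - 4 \sqrt{3} - 16\right)\right) \left(19407 - 5237\right) = \left(2452 + 1054 \left(-36 - 4 \sqrt{3}\right)\right) 14170 = \left(2452 - \left(37944 + 4216 \sqrt{3}\right)\right) 14170 = \left(-35492 - 4216 \sqrt{3}\right) 14170 = -502921640 - 59740720 \sqrt{3}$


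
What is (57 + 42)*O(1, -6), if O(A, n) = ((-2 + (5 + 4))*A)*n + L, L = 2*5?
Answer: -3168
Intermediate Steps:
L = 10
O(A, n) = 10 + 7*A*n (O(A, n) = ((-2 + (5 + 4))*A)*n + 10 = ((-2 + 9)*A)*n + 10 = (7*A)*n + 10 = 7*A*n + 10 = 10 + 7*A*n)
(57 + 42)*O(1, -6) = (57 + 42)*(10 + 7*1*(-6)) = 99*(10 - 42) = 99*(-32) = -3168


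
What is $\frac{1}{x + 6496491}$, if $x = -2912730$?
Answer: $\frac{1}{3583761} \approx 2.7904 \cdot 10^{-7}$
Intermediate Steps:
$\frac{1}{x + 6496491} = \frac{1}{-2912730 + 6496491} = \frac{1}{3583761}$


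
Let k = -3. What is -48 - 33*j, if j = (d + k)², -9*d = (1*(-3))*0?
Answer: -345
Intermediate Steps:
d = 0 (d = -1*(-3)*0/9 = -(-1)*0/3 = -⅑*0 = 0)
j = 9 (j = (0 - 3)² = (-3)² = 9)
-48 - 33*j = -48 - 33*9 = -48 - 297 = -345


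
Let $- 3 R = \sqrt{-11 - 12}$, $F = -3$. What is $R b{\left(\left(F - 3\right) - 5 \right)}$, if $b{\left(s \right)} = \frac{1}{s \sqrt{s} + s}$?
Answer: $\frac{\sqrt{23}}{33 \left(\sqrt{11} - i\right)} \approx 0.040167 + 0.012111 i$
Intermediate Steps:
$b{\left(s \right)} = \frac{1}{s + s^{\frac{3}{2}}}$ ($b{\left(s \right)} = \frac{1}{s^{\frac{3}{2}} + s} = \frac{1}{s + s^{\frac{3}{2}}}$)
$R = - \frac{i \sqrt{23}}{3}$ ($R = - \frac{\sqrt{-11 - 12}}{3} = - \frac{\sqrt{-23}}{3} = - \frac{i \sqrt{23}}{3} \approx - 1.5986 i$)
$R b{\left(\left(F - 3\right) - 5 \right)} = \frac{\left(- \frac{1}{3}\right) i \sqrt{23}}{\left(\left(-3 - 3\right) - 5\right) + \left(\left(-3 - 3\right) - 5\right)^{\frac{3}{2}}} = \frac{\left(- \frac{1}{3}\right) i \sqrt{23}}{\left(-6 - 5\right) + \left(-6 - 5\right)^{\frac{3}{2}}} = \frac{\left(- \frac{1}{3}\right) i \sqrt{23}}{-11 + \left(-11\right)^{\frac{3}{2}}} = \frac{\left(- \frac{1}{3}\right) i \sqrt{23}}{-11 - 11 i \sqrt{11}} = - \frac{i \sqrt{23}}{3 \left(-11 - 11 i \sqrt{11}\right)}$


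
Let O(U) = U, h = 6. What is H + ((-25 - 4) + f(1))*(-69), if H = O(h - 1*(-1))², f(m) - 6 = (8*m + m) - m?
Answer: 1084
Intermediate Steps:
f(m) = 6 + 8*m (f(m) = 6 + ((8*m + m) - m) = 6 + (9*m - m) = 6 + 8*m)
H = 49 (H = (6 - 1*(-1))² = (6 + 1)² = 7² = 49)
H + ((-25 - 4) + f(1))*(-69) = 49 + ((-25 - 4) + (6 + 8*1))*(-69) = 49 + (-29 + (6 + 8))*(-69) = 49 + (-29 + 14)*(-69) = 49 - 15*(-69) = 49 + 1035 = 1084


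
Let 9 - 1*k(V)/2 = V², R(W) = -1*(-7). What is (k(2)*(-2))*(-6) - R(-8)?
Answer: 113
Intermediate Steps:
R(W) = 7
k(V) = 18 - 2*V²
(k(2)*(-2))*(-6) - R(-8) = ((18 - 2*2²)*(-2))*(-6) - 1*7 = ((18 - 2*4)*(-2))*(-6) - 7 = ((18 - 8)*(-2))*(-6) - 7 = (10*(-2))*(-6) - 7 = -20*(-6) - 7 = 120 - 7 = 113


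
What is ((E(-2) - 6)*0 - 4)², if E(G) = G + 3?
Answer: 16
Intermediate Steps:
E(G) = 3 + G
((E(-2) - 6)*0 - 4)² = (((3 - 2) - 6)*0 - 4)² = ((1 - 6)*0 - 4)² = (-5*0 - 4)² = (0 - 4)² = (-4)² = 16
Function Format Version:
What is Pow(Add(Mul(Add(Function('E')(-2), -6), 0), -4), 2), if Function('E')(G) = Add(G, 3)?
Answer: 16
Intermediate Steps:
Function('E')(G) = Add(3, G)
Pow(Add(Mul(Add(Function('E')(-2), -6), 0), -4), 2) = Pow(Add(Mul(Add(Add(3, -2), -6), 0), -4), 2) = Pow(Add(Mul(Add(1, -6), 0), -4), 2) = Pow(Add(Mul(-5, 0), -4), 2) = Pow(Add(0, -4), 2) = Pow(-4, 2) = 16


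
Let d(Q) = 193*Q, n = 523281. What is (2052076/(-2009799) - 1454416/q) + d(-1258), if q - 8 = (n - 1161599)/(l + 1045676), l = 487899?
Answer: -75805877354700886/174436784577 ≈ -4.3458e+5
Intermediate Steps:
q = 11630282/1533575 (q = 8 + (523281 - 1161599)/(487899 + 1045676) = 8 - 638318/1533575 = 11630282/1533575 ≈ 7.5838)
(2052076/(-2009799) - 1454416/q) + d(-1258) = (2052076/(-2009799) - 1454416/11630282/1533575) + 193*(-1258) = (2052076*(-1/2009799) - 1454416*1533575/11630282) - 242794 = (-30628/29997 - 1115228008600/5815141) - 242794 = -33453672680112748/174436784577 - 242794 = -75805877354700886/174436784577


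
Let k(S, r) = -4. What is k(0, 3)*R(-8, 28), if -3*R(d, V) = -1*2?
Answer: -8/3 ≈ -2.6667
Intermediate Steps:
R(d, V) = ⅔ (R(d, V) = -(-1)*2/3 = -⅓*(-2) = ⅔)
k(0, 3)*R(-8, 28) = -4*⅔ = -8/3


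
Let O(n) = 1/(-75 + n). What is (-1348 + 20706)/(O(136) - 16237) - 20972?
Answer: -10386512035/495228 ≈ -20973.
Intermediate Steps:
(-1348 + 20706)/(O(136) - 16237) - 20972 = (-1348 + 20706)/(1/(-75 + 136) - 16237) - 20972 = 19358/(1/61 - 16237) - 20972 = 19358/(-990456/61) - 20972 = 19358*(-61/990456) - 20972 = -590419/495228 - 20972 = -10386512035/495228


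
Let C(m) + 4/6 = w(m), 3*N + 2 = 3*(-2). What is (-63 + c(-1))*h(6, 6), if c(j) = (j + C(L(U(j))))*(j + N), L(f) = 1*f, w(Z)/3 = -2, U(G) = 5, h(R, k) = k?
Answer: -628/3 ≈ -209.33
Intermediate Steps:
N = -8/3 (N = -⅔ + (3*(-2))/3 = -⅔ + (⅓)*(-6) = -⅔ - 2 = -8/3 ≈ -2.6667)
w(Z) = -6 (w(Z) = 3*(-2) = -6)
L(f) = f
C(m) = -20/3 (C(m) = -⅔ - 6 = -20/3)
c(j) = (-20/3 + j)*(-8/3 + j) (c(j) = (j - 20/3)*(j - 8/3) = (-20/3 + j)*(-8/3 + j))
(-63 + c(-1))*h(6, 6) = (-63 + (160/9 + (-1)² - 28/3*(-1)))*6 = (-63 + (160/9 + 1 + 28/3))*6 = (-63 + 253/9)*6 = -314/9*6 = -628/3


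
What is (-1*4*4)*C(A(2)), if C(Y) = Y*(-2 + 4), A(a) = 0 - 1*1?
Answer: 32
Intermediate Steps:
A(a) = -1 (A(a) = 0 - 1 = -1)
C(Y) = 2*Y (C(Y) = Y*2 = 2*Y)
(-1*4*4)*C(A(2)) = (-1*4*4)*(2*(-1)) = -4*4*(-2) = -16*(-2) = 32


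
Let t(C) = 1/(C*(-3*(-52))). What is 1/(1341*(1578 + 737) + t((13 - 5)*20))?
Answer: 24960/77486198401 ≈ 3.2212e-7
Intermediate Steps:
t(C) = 1/(156*C) (t(C) = 1/(C*156) = 1/(156*C))
1/(1341*(1578 + 737) + t((13 - 5)*20)) = 1/(1341*(1578 + 737) + 1/(156*(((13 - 5)*20)))) = 1/(1341*2315 + 1/(156*((8*20)))) = 1/(3104415 + (1/156)/160) = 1/(3104415 + (1/156)*(1/160)) = 1/(3104415 + 1/24960) = 1/(77486198401/24960) = 24960/77486198401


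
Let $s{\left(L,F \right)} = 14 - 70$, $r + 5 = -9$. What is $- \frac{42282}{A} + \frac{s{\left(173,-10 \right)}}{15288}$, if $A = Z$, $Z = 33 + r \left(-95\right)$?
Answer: $- \frac{398081}{12831} \approx -31.025$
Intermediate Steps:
$r = -14$ ($r = -5 - 9 = -14$)
$s{\left(L,F \right)} = -56$
$Z = 1363$ ($Z = 33 - -1330 = 33 + 1330 = 1363$)
$A = 1363$
$- \frac{42282}{A} + \frac{s{\left(173,-10 \right)}}{15288} = - \frac{42282}{1363} - \frac{56}{15288} = \left(-42282\right) \frac{1}{1363} - \frac{1}{273} = - \frac{1458}{47} - \frac{1}{273} = - \frac{398081}{12831}$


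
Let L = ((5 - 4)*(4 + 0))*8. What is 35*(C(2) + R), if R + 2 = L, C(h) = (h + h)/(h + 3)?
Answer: 1078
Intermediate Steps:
C(h) = 2*h/(3 + h) (C(h) = (2*h)/(3 + h) = 2*h/(3 + h))
L = 32 (L = (1*4)*8 = 4*8 = 32)
R = 30 (R = -2 + 32 = 30)
35*(C(2) + R) = 35*(2*2/(3 + 2) + 30) = 35*(2*2/5 + 30) = 35*(2*2*(⅕) + 30) = 35*(⅘ + 30) = 35*(154/5) = 1078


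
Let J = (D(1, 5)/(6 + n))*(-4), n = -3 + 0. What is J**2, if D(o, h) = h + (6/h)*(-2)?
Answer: 2704/225 ≈ 12.018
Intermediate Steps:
n = -3
D(o, h) = h - 12/h
J = -52/15 (J = ((5 - 12/5)/(6 - 3))*(-4) = ((5 - 12*1/5)/3)*(-4) = ((5 - 12/5)/3)*(-4) = ((1/3)*(13/5))*(-4) = (13/15)*(-4) = -52/15 ≈ -3.4667)
J**2 = (-52/15)**2 = 2704/225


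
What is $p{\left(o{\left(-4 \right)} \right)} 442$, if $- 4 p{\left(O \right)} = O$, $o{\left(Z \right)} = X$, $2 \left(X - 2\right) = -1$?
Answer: $- \frac{663}{4} \approx -165.75$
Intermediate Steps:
$X = \frac{3}{2}$ ($X = 2 + \frac{1}{2} \left(-1\right) = 2 - \frac{1}{2} = \frac{3}{2} \approx 1.5$)
$o{\left(Z \right)} = \frac{3}{2}$
$p{\left(O \right)} = - \frac{O}{4}$
$p{\left(o{\left(-4 \right)} \right)} 442 = \left(- \frac{1}{4}\right) \frac{3}{2} \cdot 442 = \left(- \frac{3}{8}\right) 442 = - \frac{663}{4}$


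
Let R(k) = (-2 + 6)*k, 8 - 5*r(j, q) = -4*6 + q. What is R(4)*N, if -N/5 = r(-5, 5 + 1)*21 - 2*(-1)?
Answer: -8896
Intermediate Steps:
r(j, q) = 32/5 - q/5 (r(j, q) = 8/5 - (-4*6 + q)/5 = 8/5 - (-24 + q)/5 = 8/5 + (24/5 - q/5) = 32/5 - q/5)
R(k) = 4*k
N = -556 (N = -5*((32/5 - (5 + 1)/5)*21 - 2*(-1)) = -5*((32/5 - ⅕*6)*21 + 2) = -5*((32/5 - 6/5)*21 + 2) = -5*((26/5)*21 + 2) = -5*(546/5 + 2) = -5*556/5 = -556)
R(4)*N = (4*4)*(-556) = 16*(-556) = -8896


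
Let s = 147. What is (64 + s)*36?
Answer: 7596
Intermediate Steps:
(64 + s)*36 = (64 + 147)*36 = 211*36 = 7596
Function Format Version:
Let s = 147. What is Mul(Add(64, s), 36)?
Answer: 7596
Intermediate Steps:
Mul(Add(64, s), 36) = Mul(Add(64, 147), 36) = Mul(211, 36) = 7596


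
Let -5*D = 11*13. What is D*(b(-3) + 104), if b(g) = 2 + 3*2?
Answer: -16016/5 ≈ -3203.2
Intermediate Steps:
b(g) = 8 (b(g) = 2 + 6 = 8)
D = -143/5 (D = -11*13/5 = -⅕*143 = -143/5 ≈ -28.600)
D*(b(-3) + 104) = -143*(8 + 104)/5 = -143/5*112 = -16016/5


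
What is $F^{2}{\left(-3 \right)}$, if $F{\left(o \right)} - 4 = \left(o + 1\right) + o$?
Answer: $1$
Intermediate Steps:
$F{\left(o \right)} = 5 + 2 o$ ($F{\left(o \right)} = 4 + \left(\left(o + 1\right) + o\right) = 4 + \left(\left(1 + o\right) + o\right) = 4 + \left(1 + 2 o\right) = 5 + 2 o$)
$F^{2}{\left(-3 \right)} = \left(5 + 2 \left(-3\right)\right)^{2} = \left(5 - 6\right)^{2} = \left(-1\right)^{2} = 1$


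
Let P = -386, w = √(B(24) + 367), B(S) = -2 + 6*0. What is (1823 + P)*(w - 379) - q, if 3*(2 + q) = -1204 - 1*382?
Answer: -1632277/3 + 1437*√365 ≈ -5.1664e+5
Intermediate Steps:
B(S) = -2 (B(S) = -2 + 0 = -2)
w = √365 (w = √(-2 + 367) = √365 ≈ 19.105)
q = -1592/3 (q = -2 + (-1204 - 1*382)/3 = -2 + (-1204 - 382)/3 = -2 + (⅓)*(-1586) = -2 - 1586/3 = -1592/3 ≈ -530.67)
(1823 + P)*(w - 379) - q = (1823 - 386)*(√365 - 379) - 1*(-1592/3) = 1437*(-379 + √365) + 1592/3 = (-544623 + 1437*√365) + 1592/3 = -1632277/3 + 1437*√365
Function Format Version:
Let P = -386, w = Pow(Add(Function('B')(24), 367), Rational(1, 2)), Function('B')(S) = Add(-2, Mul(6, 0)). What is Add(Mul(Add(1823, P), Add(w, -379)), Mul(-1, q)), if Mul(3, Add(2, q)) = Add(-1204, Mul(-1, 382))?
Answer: Add(Rational(-1632277, 3), Mul(1437, Pow(365, Rational(1, 2)))) ≈ -5.1664e+5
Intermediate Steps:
Function('B')(S) = -2 (Function('B')(S) = Add(-2, 0) = -2)
w = Pow(365, Rational(1, 2)) (w = Pow(Add(-2, 367), Rational(1, 2)) = Pow(365, Rational(1, 2)) ≈ 19.105)
q = Rational(-1592, 3) (q = Add(-2, Mul(Rational(1, 3), Add(-1204, Mul(-1, 382)))) = Add(-2, Mul(Rational(1, 3), Add(-1204, -382))) = Add(-2, Mul(Rational(1, 3), -1586)) = Add(-2, Rational(-1586, 3)) = Rational(-1592, 3) ≈ -530.67)
Add(Mul(Add(1823, P), Add(w, -379)), Mul(-1, q)) = Add(Mul(Add(1823, -386), Add(Pow(365, Rational(1, 2)), -379)), Mul(-1, Rational(-1592, 3))) = Add(Mul(1437, Add(-379, Pow(365, Rational(1, 2)))), Rational(1592, 3)) = Add(Add(-544623, Mul(1437, Pow(365, Rational(1, 2)))), Rational(1592, 3)) = Add(Rational(-1632277, 3), Mul(1437, Pow(365, Rational(1, 2))))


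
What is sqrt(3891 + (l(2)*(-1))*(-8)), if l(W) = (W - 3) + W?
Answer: sqrt(3899) ≈ 62.442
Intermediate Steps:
l(W) = -3 + 2*W (l(W) = (-3 + W) + W = -3 + 2*W)
sqrt(3891 + (l(2)*(-1))*(-8)) = sqrt(3891 + ((-3 + 2*2)*(-1))*(-8)) = sqrt(3891 + ((-3 + 4)*(-1))*(-8)) = sqrt(3891 + (1*(-1))*(-8)) = sqrt(3891 - 1*(-8)) = sqrt(3891 + 8) = sqrt(3899)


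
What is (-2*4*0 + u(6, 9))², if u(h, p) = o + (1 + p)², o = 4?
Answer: 10816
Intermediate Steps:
u(h, p) = 4 + (1 + p)²
(-2*4*0 + u(6, 9))² = (-2*4*0 + (4 + (1 + 9)²))² = (-8*0 + (4 + 10²))² = (0 + (4 + 100))² = (0 + 104)² = 104² = 10816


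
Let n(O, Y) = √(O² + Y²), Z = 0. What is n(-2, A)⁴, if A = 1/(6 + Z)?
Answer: 21025/1296 ≈ 16.223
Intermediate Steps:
A = ⅙ (A = 1/(6 + 0) = 1/6 = ⅙ ≈ 0.16667)
n(-2, A)⁴ = (√((-2)² + (⅙)²))⁴ = (√(4 + 1/36))⁴ = (√(145/36))⁴ = (√145/6)⁴ = 21025/1296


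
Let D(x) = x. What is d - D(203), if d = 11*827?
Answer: 8894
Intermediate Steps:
d = 9097
d - D(203) = 9097 - 1*203 = 9097 - 203 = 8894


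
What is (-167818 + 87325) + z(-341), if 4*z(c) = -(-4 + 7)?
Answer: -321975/4 ≈ -80494.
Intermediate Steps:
z(c) = -3/4 (z(c) = (-(-4 + 7))/4 = (-1*3)/4 = (1/4)*(-3) = -3/4)
(-167818 + 87325) + z(-341) = (-167818 + 87325) - 3/4 = -80493 - 3/4 = -321975/4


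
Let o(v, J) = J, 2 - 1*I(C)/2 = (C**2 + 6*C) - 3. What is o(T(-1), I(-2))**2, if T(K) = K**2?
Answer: 676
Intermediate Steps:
I(C) = 10 - 12*C - 2*C**2 (I(C) = 4 - 2*((C**2 + 6*C) - 3) = 4 - 2*(-3 + C**2 + 6*C) = 4 + (6 - 12*C - 2*C**2) = 10 - 12*C - 2*C**2)
o(T(-1), I(-2))**2 = (10 - 12*(-2) - 2*(-2)**2)**2 = (10 + 24 - 2*4)**2 = (10 + 24 - 8)**2 = 26**2 = 676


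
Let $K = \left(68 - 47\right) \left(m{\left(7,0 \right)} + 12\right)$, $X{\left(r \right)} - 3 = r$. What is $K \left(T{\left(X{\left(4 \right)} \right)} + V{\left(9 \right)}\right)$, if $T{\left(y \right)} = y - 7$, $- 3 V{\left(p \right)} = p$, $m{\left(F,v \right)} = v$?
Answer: $-756$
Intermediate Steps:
$X{\left(r \right)} = 3 + r$
$V{\left(p \right)} = - \frac{p}{3}$
$T{\left(y \right)} = -7 + y$ ($T{\left(y \right)} = y - 7 = -7 + y$)
$K = 252$ ($K = \left(68 - 47\right) \left(0 + 12\right) = 21 \cdot 12 = 252$)
$K \left(T{\left(X{\left(4 \right)} \right)} + V{\left(9 \right)}\right) = 252 \left(\left(-7 + \left(3 + 4\right)\right) - 3\right) = 252 \left(\left(-7 + 7\right) - 3\right) = 252 \left(0 - 3\right) = 252 \left(-3\right) = -756$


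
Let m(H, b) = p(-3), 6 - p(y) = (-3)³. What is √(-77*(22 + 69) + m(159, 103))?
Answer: I*√6974 ≈ 83.51*I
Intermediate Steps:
p(y) = 33 (p(y) = 6 - 1*(-3)³ = 6 - 1*(-27) = 6 + 27 = 33)
m(H, b) = 33
√(-77*(22 + 69) + m(159, 103)) = √(-77*(22 + 69) + 33) = √(-77*91 + 33) = √(-7007 + 33) = √(-6974) = I*√6974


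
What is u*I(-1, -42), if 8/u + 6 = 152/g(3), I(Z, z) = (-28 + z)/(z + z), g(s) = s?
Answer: 10/67 ≈ 0.14925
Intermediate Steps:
I(Z, z) = (-28 + z)/(2*z) (I(Z, z) = (-28 + z)/((2*z)) = (-28 + z)*(1/(2*z)) = (-28 + z)/(2*z))
u = 12/67 (u = 8/(-6 + 152/3) = 8/(134/3) = 8*(3/134) = 12/67 ≈ 0.17910)
u*I(-1, -42) = 12*((1/2)*(-28 - 42)/(-42))/67 = 12*((1/2)*(-1/42)*(-70))/67 = (12/67)*(5/6) = 10/67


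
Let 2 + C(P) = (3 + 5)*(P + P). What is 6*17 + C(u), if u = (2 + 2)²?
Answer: 356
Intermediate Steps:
u = 16 (u = 4² = 16)
C(P) = -2 + 16*P (C(P) = -2 + (3 + 5)*(P + P) = -2 + 8*(2*P) = -2 + 16*P)
6*17 + C(u) = 6*17 + (-2 + 16*16) = 102 + (-2 + 256) = 102 + 254 = 356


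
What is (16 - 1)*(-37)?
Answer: -555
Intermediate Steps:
(16 - 1)*(-37) = 15*(-37) = -555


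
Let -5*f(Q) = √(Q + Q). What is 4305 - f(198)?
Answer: 4305 + 6*√11/5 ≈ 4309.0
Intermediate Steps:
f(Q) = -√2*√Q/5 (f(Q) = -√(Q + Q)/5 = -√2*√Q/5)
4305 - f(198) = 4305 - (-1)*√2*√198/5 = 4305 - (-1)*√2*3*√22/5 = 4305 - (-6)*√11/5 = 4305 + 6*√11/5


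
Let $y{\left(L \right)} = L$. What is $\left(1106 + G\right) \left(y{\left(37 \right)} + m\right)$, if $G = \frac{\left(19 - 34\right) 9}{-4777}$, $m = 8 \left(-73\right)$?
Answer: $- \frac{2890072859}{4777} \approx -6.05 \cdot 10^{5}$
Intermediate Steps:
$m = -584$
$G = \frac{135}{4777}$ ($G = \left(-15\right) 9 \left(- \frac{1}{4777}\right) = \left(-135\right) \left(- \frac{1}{4777}\right) = \frac{135}{4777} \approx 0.02826$)
$\left(1106 + G\right) \left(y{\left(37 \right)} + m\right) = \left(1106 + \frac{135}{4777}\right) \left(37 - 584\right) = \frac{5283497}{4777} \left(-547\right) = - \frac{2890072859}{4777}$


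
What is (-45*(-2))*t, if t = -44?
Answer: -3960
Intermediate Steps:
(-45*(-2))*t = -45*(-2)*(-44) = 90*(-44) = -3960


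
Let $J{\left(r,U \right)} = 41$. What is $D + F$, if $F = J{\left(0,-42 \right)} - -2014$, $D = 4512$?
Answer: $6567$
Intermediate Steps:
$F = 2055$ ($F = 41 - -2014 = 41 + 2014 = 2055$)
$D + F = 4512 + 2055 = 6567$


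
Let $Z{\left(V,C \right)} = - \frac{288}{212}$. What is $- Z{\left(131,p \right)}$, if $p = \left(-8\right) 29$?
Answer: $\frac{72}{53} \approx 1.3585$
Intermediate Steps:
$p = -232$
$Z{\left(V,C \right)} = - \frac{72}{53}$ ($Z{\left(V,C \right)} = \left(-288\right) \frac{1}{212} = - \frac{72}{53}$)
$- Z{\left(131,p \right)} = \left(-1\right) \left(- \frac{72}{53}\right) = \frac{72}{53}$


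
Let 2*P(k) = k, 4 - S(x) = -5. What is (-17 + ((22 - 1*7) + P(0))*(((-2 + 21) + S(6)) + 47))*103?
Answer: 114124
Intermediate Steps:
S(x) = 9 (S(x) = 4 - 1*(-5) = 4 + 5 = 9)
P(k) = k/2
(-17 + ((22 - 1*7) + P(0))*(((-2 + 21) + S(6)) + 47))*103 = (-17 + ((22 - 1*7) + (½)*0)*(((-2 + 21) + 9) + 47))*103 = (-17 + ((22 - 7) + 0)*((19 + 9) + 47))*103 = (-17 + (15 + 0)*(28 + 47))*103 = (-17 + 15*75)*103 = (-17 + 1125)*103 = 1108*103 = 114124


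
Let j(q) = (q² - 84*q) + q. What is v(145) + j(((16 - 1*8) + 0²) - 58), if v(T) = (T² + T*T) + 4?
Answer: 48704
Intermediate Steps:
v(T) = 4 + 2*T² (v(T) = (T² + T²) + 4 = 2*T² + 4 = 4 + 2*T²)
j(q) = q² - 83*q
v(145) + j(((16 - 1*8) + 0²) - 58) = (4 + 2*145²) + (((16 - 1*8) + 0²) - 58)*(-83 + (((16 - 1*8) + 0²) - 58)) = (4 + 2*21025) + (((16 - 8) + 0) - 58)*(-83 + (((16 - 8) + 0) - 58)) = (4 + 42050) + ((8 + 0) - 58)*(-83 + ((8 + 0) - 58)) = 42054 + (8 - 58)*(-83 + (8 - 58)) = 42054 - 50*(-83 - 50) = 42054 - 50*(-133) = 42054 + 6650 = 48704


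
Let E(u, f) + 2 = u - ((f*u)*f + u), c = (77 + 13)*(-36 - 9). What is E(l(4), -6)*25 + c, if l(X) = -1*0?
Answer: -4100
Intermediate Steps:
c = -4050 (c = 90*(-45) = -4050)
l(X) = 0
E(u, f) = -2 - u*f² (E(u, f) = -2 + (u - ((f*u)*f + u)) = -2 + (u - (u*f² + u)) = -2 + (u - (u + u*f²)) = -2 + (u + (-u - u*f²)) = -2 - u*f²)
E(l(4), -6)*25 + c = (-2 - 1*0*(-6)²)*25 - 4050 = (-2 - 1*0*36)*25 - 4050 = (-2 + 0)*25 - 4050 = -2*25 - 4050 = -50 - 4050 = -4100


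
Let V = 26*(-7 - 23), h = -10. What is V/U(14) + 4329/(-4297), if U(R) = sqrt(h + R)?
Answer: -1680159/4297 ≈ -391.01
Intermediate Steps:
U(R) = sqrt(-10 + R)
V = -780 (V = 26*(-30) = -780)
V/U(14) + 4329/(-4297) = -780/sqrt(-10 + 14) + 4329/(-4297) = -780/(sqrt(4)) + 4329*(-1/4297) = -780/2 - 4329/4297 = -780*1/2 - 4329/4297 = -390 - 4329/4297 = -1680159/4297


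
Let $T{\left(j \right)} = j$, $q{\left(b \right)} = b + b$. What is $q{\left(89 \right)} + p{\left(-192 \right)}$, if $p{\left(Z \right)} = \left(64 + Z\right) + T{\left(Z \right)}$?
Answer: $-142$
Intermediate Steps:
$q{\left(b \right)} = 2 b$
$p{\left(Z \right)} = 64 + 2 Z$ ($p{\left(Z \right)} = \left(64 + Z\right) + Z = 64 + 2 Z$)
$q{\left(89 \right)} + p{\left(-192 \right)} = 2 \cdot 89 + \left(64 + 2 \left(-192\right)\right) = 178 + \left(64 - 384\right) = 178 - 320 = -142$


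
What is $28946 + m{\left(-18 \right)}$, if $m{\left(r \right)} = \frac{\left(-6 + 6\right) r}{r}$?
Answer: $28946$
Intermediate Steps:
$m{\left(r \right)} = 0$ ($m{\left(r \right)} = \frac{0 r}{r} = \frac{0}{r} = 0$)
$28946 + m{\left(-18 \right)} = 28946 + 0 = 28946$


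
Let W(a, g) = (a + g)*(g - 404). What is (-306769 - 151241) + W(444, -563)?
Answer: -342937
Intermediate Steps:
W(a, g) = (-404 + g)*(a + g) (W(a, g) = (a + g)*(-404 + g) = (-404 + g)*(a + g))
(-306769 - 151241) + W(444, -563) = (-306769 - 151241) + ((-563)² - 404*444 - 404*(-563) + 444*(-563)) = -458010 + (316969 - 179376 + 227452 - 249972) = -458010 + 115073 = -342937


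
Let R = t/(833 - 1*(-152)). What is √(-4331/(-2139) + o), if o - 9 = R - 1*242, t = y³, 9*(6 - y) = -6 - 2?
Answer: 8*I*√1295805902832295/18962235 ≈ 15.187*I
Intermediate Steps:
y = 62/9 (y = 6 - (-6 - 2)/9 = 6 - ⅑*(-8) = 6 + 8/9 = 62/9 ≈ 6.8889)
t = 238328/729 (t = (62/9)³ = 238328/729 ≈ 326.92)
R = 238328/718065 (R = 238328/(729*(833 - 1*(-152))) = 238328/(729*(833 + 152)) = (238328/729)/985 = (238328/729)*(1/985) = 238328/718065 ≈ 0.33190)
o = -167070817/718065 (o = 9 + (238328/718065 - 1*242) = 9 + (238328/718065 - 242) = 9 - 173533402/718065 = -167070817/718065 ≈ -232.67)
√(-4331/(-2139) + o) = √(-4331/(-2139) - 167070817/718065) = √(-4331*(-1/2139) - 167070817/718065) = √(4331/2139 - 167070817/718065) = √(-118084846016/511980345) = 8*I*√1295805902832295/18962235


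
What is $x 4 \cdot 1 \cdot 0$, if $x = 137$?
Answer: $0$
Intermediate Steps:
$x 4 \cdot 1 \cdot 0 = 137 \cdot 4 \cdot 1 \cdot 0 = 137 \cdot 4 \cdot 0 = 137 \cdot 0 = 0$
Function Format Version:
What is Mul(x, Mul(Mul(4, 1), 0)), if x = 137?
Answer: 0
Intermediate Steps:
Mul(x, Mul(Mul(4, 1), 0)) = Mul(137, Mul(Mul(4, 1), 0)) = Mul(137, Mul(4, 0)) = Mul(137, 0) = 0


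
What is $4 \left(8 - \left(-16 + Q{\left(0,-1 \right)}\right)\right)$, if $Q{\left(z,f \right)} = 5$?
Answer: $76$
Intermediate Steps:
$4 \left(8 - \left(-16 + Q{\left(0,-1 \right)}\right)\right) = 4 \left(8 + \left(\left(11 + 5\right) - 5\right)\right) = 4 \left(8 + \left(16 - 5\right)\right) = 4 \left(8 + 11\right) = 4 \cdot 19 = 76$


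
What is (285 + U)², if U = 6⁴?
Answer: 2499561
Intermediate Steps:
U = 1296
(285 + U)² = (285 + 1296)² = 1581² = 2499561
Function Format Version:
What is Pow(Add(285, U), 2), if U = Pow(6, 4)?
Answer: 2499561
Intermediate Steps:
U = 1296
Pow(Add(285, U), 2) = Pow(Add(285, 1296), 2) = Pow(1581, 2) = 2499561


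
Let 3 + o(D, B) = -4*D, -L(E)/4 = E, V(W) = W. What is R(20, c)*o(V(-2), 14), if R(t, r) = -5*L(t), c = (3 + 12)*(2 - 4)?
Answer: 2000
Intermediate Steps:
L(E) = -4*E
o(D, B) = -3 - 4*D
c = -30 (c = 15*(-2) = -30)
R(t, r) = 20*t (R(t, r) = -(-20)*t = 20*t)
R(20, c)*o(V(-2), 14) = (20*20)*(-3 - 4*(-2)) = 400*(-3 + 8) = 400*5 = 2000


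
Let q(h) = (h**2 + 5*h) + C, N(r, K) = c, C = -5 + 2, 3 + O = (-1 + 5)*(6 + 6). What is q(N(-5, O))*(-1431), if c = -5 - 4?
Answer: -47223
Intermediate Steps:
O = 45 (O = -3 + (-1 + 5)*(6 + 6) = -3 + 4*12 = -3 + 48 = 45)
C = -3
c = -9
N(r, K) = -9
q(h) = -3 + h**2 + 5*h (q(h) = (h**2 + 5*h) - 3 = -3 + h**2 + 5*h)
q(N(-5, O))*(-1431) = (-3 + (-9)**2 + 5*(-9))*(-1431) = (-3 + 81 - 45)*(-1431) = 33*(-1431) = -47223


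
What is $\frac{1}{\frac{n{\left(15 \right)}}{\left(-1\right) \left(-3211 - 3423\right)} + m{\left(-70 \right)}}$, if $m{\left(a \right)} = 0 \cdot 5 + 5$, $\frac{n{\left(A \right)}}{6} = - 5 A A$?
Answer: $\frac{3317}{13210} \approx 0.2511$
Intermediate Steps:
$n{\left(A \right)} = - 30 A^{2}$ ($n{\left(A \right)} = 6 - 5 A A = 6 \left(- 5 A^{2}\right) = - 30 A^{2}$)
$m{\left(a \right)} = 5$ ($m{\left(a \right)} = 0 + 5 = 5$)
$\frac{1}{\frac{n{\left(15 \right)}}{\left(-1\right) \left(-3211 - 3423\right)} + m{\left(-70 \right)}} = \frac{1}{\frac{\left(-30\right) 15^{2}}{\left(-1\right) \left(-3211 - 3423\right)} + 5} = \frac{1}{\frac{\left(-30\right) 225}{\left(-1\right) \left(-3211 - 3423\right)} + 5} = \frac{1}{- \frac{6750}{\left(-1\right) \left(-6634\right)} + 5} = \frac{1}{- \frac{6750}{6634} + 5} = \frac{1}{\left(-6750\right) \frac{1}{6634} + 5} = \frac{1}{- \frac{3375}{3317} + 5} = \frac{1}{\frac{13210}{3317}} = \frac{3317}{13210}$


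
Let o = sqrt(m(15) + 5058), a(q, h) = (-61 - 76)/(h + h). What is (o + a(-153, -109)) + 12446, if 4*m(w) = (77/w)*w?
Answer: 2713365/218 + sqrt(20309)/2 ≈ 12518.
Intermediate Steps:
m(w) = 77/4 (m(w) = ((77/w)*w)/4 = (1/4)*77 = 77/4)
a(q, h) = -137/(2*h) (a(q, h) = -137*1/(2*h) = -137/(2*h))
o = sqrt(20309)/2 (o = sqrt(77/4 + 5058) = sqrt(20309/4) = sqrt(20309)/2 ≈ 71.255)
(o + a(-153, -109)) + 12446 = (sqrt(20309)/2 - 137/2/(-109)) + 12446 = (sqrt(20309)/2 - 137/2*(-1/109)) + 12446 = (sqrt(20309)/2 + 137/218) + 12446 = (137/218 + sqrt(20309)/2) + 12446 = 2713365/218 + sqrt(20309)/2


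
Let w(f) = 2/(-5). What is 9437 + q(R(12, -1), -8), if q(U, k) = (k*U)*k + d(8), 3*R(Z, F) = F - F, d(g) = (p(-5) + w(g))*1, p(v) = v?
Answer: 47158/5 ≈ 9431.6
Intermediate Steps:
w(f) = -⅖ (w(f) = 2*(-⅕) = -⅖)
d(g) = -27/5 (d(g) = (-5 - ⅖)*1 = -27/5*1 = -27/5)
R(Z, F) = 0 (R(Z, F) = (F - F)/3 = (⅓)*0 = 0)
q(U, k) = -27/5 + U*k² (q(U, k) = (k*U)*k - 27/5 = (U*k)*k - 27/5 = U*k² - 27/5 = -27/5 + U*k²)
9437 + q(R(12, -1), -8) = 9437 + (-27/5 + 0*(-8)²) = 9437 + (-27/5 + 0*64) = 9437 + (-27/5 + 0) = 9437 - 27/5 = 47158/5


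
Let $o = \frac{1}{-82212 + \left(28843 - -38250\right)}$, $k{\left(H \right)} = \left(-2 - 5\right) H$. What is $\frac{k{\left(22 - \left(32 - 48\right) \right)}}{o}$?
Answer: $4021654$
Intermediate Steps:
$k{\left(H \right)} = - 7 H$
$o = - \frac{1}{15119}$ ($o = \frac{1}{-82212 + \left(28843 + 38250\right)} = \frac{1}{-82212 + 67093} = \frac{1}{-15119} = - \frac{1}{15119} \approx -6.6142 \cdot 10^{-5}$)
$\frac{k{\left(22 - \left(32 - 48\right) \right)}}{o} = \frac{\left(-7\right) \left(22 - \left(32 - 48\right)\right)}{- \frac{1}{15119}} = - 7 \left(22 - -16\right) \left(-15119\right) = - 7 \left(22 + 16\right) \left(-15119\right) = \left(-7\right) 38 \left(-15119\right) = \left(-266\right) \left(-15119\right) = 4021654$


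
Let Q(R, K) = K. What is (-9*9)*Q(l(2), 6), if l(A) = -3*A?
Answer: -486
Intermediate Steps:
(-9*9)*Q(l(2), 6) = -9*9*6 = -81*6 = -486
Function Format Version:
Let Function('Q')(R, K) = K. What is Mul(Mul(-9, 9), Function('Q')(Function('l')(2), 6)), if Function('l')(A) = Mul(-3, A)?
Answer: -486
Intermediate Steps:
Mul(Mul(-9, 9), Function('Q')(Function('l')(2), 6)) = Mul(Mul(-9, 9), 6) = Mul(-81, 6) = -486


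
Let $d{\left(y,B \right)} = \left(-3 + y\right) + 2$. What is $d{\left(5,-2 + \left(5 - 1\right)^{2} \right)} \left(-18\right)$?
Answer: $-72$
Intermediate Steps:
$d{\left(y,B \right)} = -1 + y$
$d{\left(5,-2 + \left(5 - 1\right)^{2} \right)} \left(-18\right) = \left(-1 + 5\right) \left(-18\right) = 4 \left(-18\right) = -72$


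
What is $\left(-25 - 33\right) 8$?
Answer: $-464$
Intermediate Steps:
$\left(-25 - 33\right) 8 = \left(-58\right) 8 = -464$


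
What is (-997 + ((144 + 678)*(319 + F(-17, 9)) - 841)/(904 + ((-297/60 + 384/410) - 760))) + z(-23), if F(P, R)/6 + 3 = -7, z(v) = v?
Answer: 56801960/114789 ≈ 494.84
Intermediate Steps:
F(P, R) = -60 (F(P, R) = -18 + 6*(-7) = -18 - 42 = -60)
(-997 + ((144 + 678)*(319 + F(-17, 9)) - 841)/(904 + ((-297/60 + 384/410) - 760))) + z(-23) = (-997 + ((144 + 678)*(319 - 60) - 841)/(904 + ((-297/60 + 384/410) - 760))) - 23 = (-997 + (822*259 - 841)/(904 + ((-297*1/60 + 384*(1/410)) - 760))) - 23 = (-997 + (212898 - 841)/(904 + ((-99/20 + 192/205) - 760))) - 23 = (-997 + 212057/(904 + (-3291/820 - 760))) - 23 = (-997 + 212057/(904 - 626491/820)) - 23 = (-997 + 212057/(114789/820)) - 23 = (-997 + 212057*(820/114789)) - 23 = (-997 + 173886740/114789) - 23 = 59442107/114789 - 23 = 56801960/114789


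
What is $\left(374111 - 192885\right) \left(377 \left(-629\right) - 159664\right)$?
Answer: $-71909933122$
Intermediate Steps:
$\left(374111 - 192885\right) \left(377 \left(-629\right) - 159664\right) = 181226 \left(-237133 - 159664\right) = 181226 \left(-396797\right) = -71909933122$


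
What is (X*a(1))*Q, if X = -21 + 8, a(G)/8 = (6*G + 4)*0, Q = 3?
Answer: 0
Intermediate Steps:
a(G) = 0 (a(G) = 8*((6*G + 4)*0) = 8*((4 + 6*G)*0) = 8*0 = 0)
X = -13
(X*a(1))*Q = -13*0*3 = 0*3 = 0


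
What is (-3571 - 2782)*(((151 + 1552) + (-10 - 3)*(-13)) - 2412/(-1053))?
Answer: -1393162076/117 ≈ -1.1907e+7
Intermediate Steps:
(-3571 - 2782)*(((151 + 1552) + (-10 - 3)*(-13)) - 2412/(-1053)) = -6353*((1703 - 13*(-13)) - 2412*(-1/1053)) = -6353*((1703 + 169) + 268/117) = -6353*(1872 + 268/117) = -6353*219292/117 = -1393162076/117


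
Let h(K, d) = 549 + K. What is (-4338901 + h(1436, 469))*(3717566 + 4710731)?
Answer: -36552816112052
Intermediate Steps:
(-4338901 + h(1436, 469))*(3717566 + 4710731) = (-4338901 + (549 + 1436))*(3717566 + 4710731) = (-4338901 + 1985)*8428297 = -4336916*8428297 = -36552816112052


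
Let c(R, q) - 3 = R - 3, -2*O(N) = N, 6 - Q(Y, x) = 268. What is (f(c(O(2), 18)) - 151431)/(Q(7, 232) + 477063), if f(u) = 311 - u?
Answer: -151119/476801 ≈ -0.31694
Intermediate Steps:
Q(Y, x) = -262 (Q(Y, x) = 6 - 1*268 = 6 - 268 = -262)
O(N) = -N/2
c(R, q) = R (c(R, q) = 3 + (R - 3) = 3 + (-3 + R) = R)
(f(c(O(2), 18)) - 151431)/(Q(7, 232) + 477063) = ((311 - (-1)*2/2) - 151431)/(-262 + 477063) = ((311 - 1*(-1)) - 151431)/476801 = ((311 + 1) - 151431)*(1/476801) = (312 - 151431)*(1/476801) = -151119*1/476801 = -151119/476801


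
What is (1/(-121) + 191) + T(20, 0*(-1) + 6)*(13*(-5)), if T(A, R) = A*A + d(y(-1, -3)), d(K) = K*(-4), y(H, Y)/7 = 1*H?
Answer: -3343110/121 ≈ -27629.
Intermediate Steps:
y(H, Y) = 7*H (y(H, Y) = 7*(1*H) = 7*H)
d(K) = -4*K
T(A, R) = 28 + A² (T(A, R) = A*A - 28*(-1) = A² - 4*(-7) = A² + 28 = 28 + A²)
(1/(-121) + 191) + T(20, 0*(-1) + 6)*(13*(-5)) = (1/(-121) + 191) + (28 + 20²)*(13*(-5)) = (-1/121 + 191) + (28 + 400)*(-65) = 23110/121 + 428*(-65) = 23110/121 - 27820 = -3343110/121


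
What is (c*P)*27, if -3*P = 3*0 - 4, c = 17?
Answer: 612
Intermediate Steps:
P = 4/3 (P = -(3*0 - 4)/3 = -(0 - 4)/3 = -1/3*(-4) = 4/3 ≈ 1.3333)
(c*P)*27 = (17*(4/3))*27 = (68/3)*27 = 612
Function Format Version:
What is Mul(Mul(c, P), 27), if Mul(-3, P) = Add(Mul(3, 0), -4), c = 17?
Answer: 612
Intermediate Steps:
P = Rational(4, 3) (P = Mul(Rational(-1, 3), Add(Mul(3, 0), -4)) = Mul(Rational(-1, 3), Add(0, -4)) = Mul(Rational(-1, 3), -4) = Rational(4, 3) ≈ 1.3333)
Mul(Mul(c, P), 27) = Mul(Mul(17, Rational(4, 3)), 27) = Mul(Rational(68, 3), 27) = 612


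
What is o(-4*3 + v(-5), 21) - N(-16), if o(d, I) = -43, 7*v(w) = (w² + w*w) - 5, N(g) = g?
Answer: -27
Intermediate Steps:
v(w) = -5/7 + 2*w²/7 (v(w) = ((w² + w*w) - 5)/7 = ((w² + w²) - 5)/7 = (2*w² - 5)/7 = (-5 + 2*w²)/7 = -5/7 + 2*w²/7)
o(-4*3 + v(-5), 21) - N(-16) = -43 - 1*(-16) = -43 + 16 = -27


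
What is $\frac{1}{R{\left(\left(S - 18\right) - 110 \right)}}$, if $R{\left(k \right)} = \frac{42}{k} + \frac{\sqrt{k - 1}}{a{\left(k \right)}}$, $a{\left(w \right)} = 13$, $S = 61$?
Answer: $- \frac{237783}{301684} - \frac{58357 i \sqrt{17}}{301684} \approx -0.78819 - 0.79756 i$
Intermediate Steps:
$R{\left(k \right)} = \frac{42}{k} + \frac{\sqrt{-1 + k}}{13}$ ($R{\left(k \right)} = \frac{42}{k} + \frac{\sqrt{k - 1}}{13} = \frac{42}{k} + \sqrt{-1 + k} \frac{1}{13} = \frac{42}{k} + \frac{\sqrt{-1 + k}}{13}$)
$\frac{1}{R{\left(\left(S - 18\right) - 110 \right)}} = \frac{1}{\frac{42}{\left(61 - 18\right) - 110} + \frac{\sqrt{-1 + \left(\left(61 - 18\right) - 110\right)}}{13}} = \frac{1}{\frac{42}{43 - 110} + \frac{\sqrt{-1 + \left(43 - 110\right)}}{13}} = \frac{1}{\frac{42}{-67} + \frac{\sqrt{-1 - 67}}{13}} = \frac{1}{42 \left(- \frac{1}{67}\right) + \frac{\sqrt{-68}}{13}} = \frac{1}{- \frac{42}{67} + \frac{2 i \sqrt{17}}{13}}$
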